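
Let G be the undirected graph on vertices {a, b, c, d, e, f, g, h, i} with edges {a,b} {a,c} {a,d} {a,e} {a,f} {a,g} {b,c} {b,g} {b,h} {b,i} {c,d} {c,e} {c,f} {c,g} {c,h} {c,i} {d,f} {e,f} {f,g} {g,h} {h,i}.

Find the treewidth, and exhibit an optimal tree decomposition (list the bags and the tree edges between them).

Each bag holds 4 vertices, so the decomposition has width 3, which upper-bounds the treewidth. For the lower bound, the 4 vertices {b, c, g, h} are pairwise adjacent, and any tree decomposition puts a clique entirely inside one bag — forcing width ≥ 3. Hence tw(G) = 3 exactly.

Treewidth 3.
One such decomposition:
Bags: B1 = {b, c, g, h}  B2 = {a, b, c, g}  B3 = {b, c, h, i}  B4 = {a, c, f, g}  B5 = {a, c, d, f}  B6 = {a, c, e, f}
Tree: B1–B2, B1–B3, B2–B4, B4–B5, B4–B6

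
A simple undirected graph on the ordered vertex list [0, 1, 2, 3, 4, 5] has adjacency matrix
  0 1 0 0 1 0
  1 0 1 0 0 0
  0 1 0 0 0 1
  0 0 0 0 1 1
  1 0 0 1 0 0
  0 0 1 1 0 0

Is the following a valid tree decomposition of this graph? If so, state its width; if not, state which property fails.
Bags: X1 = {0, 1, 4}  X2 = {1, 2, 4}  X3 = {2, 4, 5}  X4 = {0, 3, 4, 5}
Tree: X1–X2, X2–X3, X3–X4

No — bags containing vertex 0 are not connected in the tree.

A tree decomposition must satisfy three properties: every vertex lies in some bag; for every edge, both endpoints lie together in some bag; and for every vertex, the bags containing it form a connected subtree. Here bags containing vertex 0 are not connected in the tree, so the decomposition is invalid.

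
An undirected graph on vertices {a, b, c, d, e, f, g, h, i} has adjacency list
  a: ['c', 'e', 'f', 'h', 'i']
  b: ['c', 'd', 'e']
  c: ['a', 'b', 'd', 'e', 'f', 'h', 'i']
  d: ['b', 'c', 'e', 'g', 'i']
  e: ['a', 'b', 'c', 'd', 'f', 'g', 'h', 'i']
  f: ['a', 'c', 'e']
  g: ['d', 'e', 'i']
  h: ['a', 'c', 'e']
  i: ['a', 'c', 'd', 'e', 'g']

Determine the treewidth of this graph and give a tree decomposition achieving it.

Each bag holds 4 vertices, so the decomposition has width 3, which upper-bounds the treewidth. For the lower bound, the 4 vertices {d, e, g, i} are pairwise adjacent, and any tree decomposition puts a clique entirely inside one bag — forcing width ≥ 3. The upper and lower bounds meet at 3, so that is the treewidth.

Treewidth 3.
One optimal decomposition is:
Bags: B1 = {a, c, e, i}  B2 = {c, d, e, i}  B3 = {d, e, g, i}  B4 = {a, c, e, f}  B5 = {a, c, e, h}  B6 = {b, c, d, e}
Tree: B1–B2, B2–B3, B1–B4, B1–B5, B2–B6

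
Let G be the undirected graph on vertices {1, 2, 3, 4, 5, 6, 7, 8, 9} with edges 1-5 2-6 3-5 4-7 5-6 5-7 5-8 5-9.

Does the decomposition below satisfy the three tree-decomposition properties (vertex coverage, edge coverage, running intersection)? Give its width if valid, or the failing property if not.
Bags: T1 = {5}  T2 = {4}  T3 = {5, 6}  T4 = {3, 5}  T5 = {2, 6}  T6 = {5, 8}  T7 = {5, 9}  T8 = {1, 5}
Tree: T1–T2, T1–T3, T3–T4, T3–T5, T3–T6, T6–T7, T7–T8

No — vertex 7 appears in no bag.

A tree decomposition must satisfy three properties: every vertex lies in some bag; for every edge, both endpoints lie together in some bag; and for every vertex, the bags containing it form a connected subtree. Here vertex 7 appears in no bag, so the decomposition is invalid.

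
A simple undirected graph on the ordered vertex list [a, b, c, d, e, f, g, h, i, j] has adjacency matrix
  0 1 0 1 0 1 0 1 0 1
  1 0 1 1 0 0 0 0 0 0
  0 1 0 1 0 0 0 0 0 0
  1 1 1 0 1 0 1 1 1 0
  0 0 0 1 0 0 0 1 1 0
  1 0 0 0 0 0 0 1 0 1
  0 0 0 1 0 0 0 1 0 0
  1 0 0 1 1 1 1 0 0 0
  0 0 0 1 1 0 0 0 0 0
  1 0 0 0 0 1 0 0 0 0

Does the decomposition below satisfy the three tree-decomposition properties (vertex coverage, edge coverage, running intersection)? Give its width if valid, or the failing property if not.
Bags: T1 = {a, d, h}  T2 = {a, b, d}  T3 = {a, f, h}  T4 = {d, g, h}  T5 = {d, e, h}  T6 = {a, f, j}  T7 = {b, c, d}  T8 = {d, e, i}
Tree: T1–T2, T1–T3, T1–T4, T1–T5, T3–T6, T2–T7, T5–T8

Yes; width 2.

Every vertex of G appears in some bag (union = {a, b, c, d, e, f, g, h, i, j}); every edge is covered by a bag; and for each vertex v the set of bags containing v is connected in the bag tree. The decomposition is therefore valid. The largest bag has 3 vertices, so the width is 2.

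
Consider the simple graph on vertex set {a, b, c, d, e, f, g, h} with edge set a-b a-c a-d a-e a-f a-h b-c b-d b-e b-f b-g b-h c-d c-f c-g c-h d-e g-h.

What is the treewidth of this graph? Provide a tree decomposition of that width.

Each bag holds 4 vertices, so the decomposition has width 3, which upper-bounds the treewidth. Conversely, {a, b, d, e} is a clique of size 4, and the vertices of any clique must share a bag in every tree decomposition; so some bag has ≥ 4 vertices and tw(G) ≥ 3. Therefore the treewidth is 3.

Treewidth 3.
Bags: B1 = {b, c, g, h}  B2 = {a, b, c, h}  B3 = {a, b, c, d}  B4 = {a, b, d, e}  B5 = {a, b, c, f}
Tree: B1–B2, B2–B3, B3–B4, B2–B5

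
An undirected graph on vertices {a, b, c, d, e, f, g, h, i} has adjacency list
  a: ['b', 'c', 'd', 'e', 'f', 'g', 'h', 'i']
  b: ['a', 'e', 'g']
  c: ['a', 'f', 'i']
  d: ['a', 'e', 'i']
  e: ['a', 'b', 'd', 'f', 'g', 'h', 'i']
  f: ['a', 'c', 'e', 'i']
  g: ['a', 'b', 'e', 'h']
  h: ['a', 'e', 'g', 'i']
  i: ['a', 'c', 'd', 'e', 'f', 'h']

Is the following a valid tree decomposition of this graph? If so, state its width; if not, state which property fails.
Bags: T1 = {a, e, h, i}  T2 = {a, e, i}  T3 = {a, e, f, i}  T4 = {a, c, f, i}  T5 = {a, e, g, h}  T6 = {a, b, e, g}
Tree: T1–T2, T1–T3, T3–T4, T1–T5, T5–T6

No — vertex d appears in no bag.

A tree decomposition must satisfy three properties: every vertex lies in some bag; for every edge, both endpoints lie together in some bag; and for every vertex, the bags containing it form a connected subtree. Here vertex d appears in no bag, so the decomposition is invalid.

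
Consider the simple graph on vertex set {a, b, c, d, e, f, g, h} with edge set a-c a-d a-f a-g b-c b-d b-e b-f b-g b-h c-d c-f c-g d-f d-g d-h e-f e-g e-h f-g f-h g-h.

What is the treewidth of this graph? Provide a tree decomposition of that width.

The largest bag has 5 vertices, giving width 4; this decomposition certifies tw(G) ≤ 4. Conversely, {b, d, f, g, h} is a clique of size 5, and the vertices of any clique must share a bag in every tree decomposition; so some bag has ≥ 5 vertices and tw(G) ≥ 4. Combining the bounds, tw(G) = 4.

Treewidth 4.
One such decomposition:
Bags: B1 = {b, c, d, f, g}  B2 = {b, d, f, g, h}  B3 = {a, c, d, f, g}  B4 = {b, e, f, g, h}
Tree: B1–B2, B1–B3, B2–B4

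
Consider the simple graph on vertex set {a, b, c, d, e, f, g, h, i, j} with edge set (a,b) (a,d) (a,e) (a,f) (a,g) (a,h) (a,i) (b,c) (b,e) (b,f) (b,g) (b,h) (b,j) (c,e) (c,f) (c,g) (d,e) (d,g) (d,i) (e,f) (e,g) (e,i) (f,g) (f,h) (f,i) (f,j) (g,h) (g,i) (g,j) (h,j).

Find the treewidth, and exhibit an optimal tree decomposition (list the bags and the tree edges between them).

Treewidth 4.
One optimal decomposition is:
Bags: B1 = {a, b, f, g, h}  B2 = {a, b, e, f, g}  B3 = {b, f, g, h, j}  B4 = {b, c, e, f, g}  B5 = {a, e, f, g, i}  B6 = {a, d, e, g, i}
Tree: B1–B2, B1–B3, B2–B4, B2–B5, B5–B6

Every bag has size at most 5, so the width is 5 − 1 = 4 and tw(G) ≤ 4. Conversely, {a, d, e, g, i} is a clique of size 5, and the vertices of any clique must share a bag in every tree decomposition; so some bag has ≥ 5 vertices and tw(G) ≥ 4. Hence tw(G) = 4 exactly.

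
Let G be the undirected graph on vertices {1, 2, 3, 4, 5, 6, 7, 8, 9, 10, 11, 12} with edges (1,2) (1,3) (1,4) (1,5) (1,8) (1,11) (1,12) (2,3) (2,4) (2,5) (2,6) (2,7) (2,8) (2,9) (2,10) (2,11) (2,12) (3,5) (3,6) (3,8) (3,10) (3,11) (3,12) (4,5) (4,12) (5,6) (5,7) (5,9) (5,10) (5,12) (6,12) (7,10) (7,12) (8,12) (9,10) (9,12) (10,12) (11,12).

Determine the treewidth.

A width-4 tree decomposition is:
Bags: B1 = {1, 2, 3, 5, 12}  B2 = {2, 3, 5, 6, 12}  B3 = {2, 3, 5, 10, 12}  B4 = {1, 2, 3, 11, 12}  B5 = {2, 5, 9, 10, 12}  B6 = {1, 2, 3, 8, 12}  B7 = {1, 2, 4, 5, 12}  B8 = {2, 5, 7, 10, 12}
Tree: B1–B2, B1–B3, B1–B4, B3–B5, B1–B6, B1–B7, B3–B8
Every bag has size at most 5, so the width is 5 − 1 = 4 and tw(G) ≤ 4. For the lower bound, the 5 vertices {1, 2, 3, 8, 12} are pairwise adjacent, and any tree decomposition puts a clique entirely inside one bag — forcing width ≥ 4. The upper and lower bounds meet at 4, so that is the treewidth.

4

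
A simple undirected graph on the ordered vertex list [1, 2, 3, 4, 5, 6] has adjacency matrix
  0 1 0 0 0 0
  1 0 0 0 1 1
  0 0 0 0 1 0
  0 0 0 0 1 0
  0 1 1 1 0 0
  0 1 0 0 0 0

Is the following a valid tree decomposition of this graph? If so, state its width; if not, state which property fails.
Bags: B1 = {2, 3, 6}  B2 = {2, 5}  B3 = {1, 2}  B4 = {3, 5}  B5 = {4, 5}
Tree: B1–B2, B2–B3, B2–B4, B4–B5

A tree decomposition must satisfy three properties: every vertex lies in some bag; for every edge, both endpoints lie together in some bag; and for every vertex, the bags containing it form a connected subtree. Here bags containing vertex 3 are not connected in the tree, so the decomposition is invalid.

No — bags containing vertex 3 are not connected in the tree.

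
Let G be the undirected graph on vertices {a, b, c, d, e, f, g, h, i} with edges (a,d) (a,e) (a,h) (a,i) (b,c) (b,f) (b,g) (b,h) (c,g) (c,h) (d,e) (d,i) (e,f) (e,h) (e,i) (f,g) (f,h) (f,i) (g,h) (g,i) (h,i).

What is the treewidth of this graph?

A width-3 tree decomposition is:
Bags: B1 = {f, g, h, i}  B2 = {e, f, h, i}  B3 = {b, f, g, h}  B4 = {a, e, h, i}  B5 = {a, d, e, i}  B6 = {b, c, g, h}
Tree: B1–B2, B1–B3, B2–B4, B4–B5, B3–B6
The largest bag has 4 vertices, giving width 3; this decomposition certifies tw(G) ≤ 3. For the lower bound, the 4 vertices {a, d, e, i} are pairwise adjacent, and any tree decomposition puts a clique entirely inside one bag — forcing width ≥ 3. Combining the bounds, tw(G) = 3.

3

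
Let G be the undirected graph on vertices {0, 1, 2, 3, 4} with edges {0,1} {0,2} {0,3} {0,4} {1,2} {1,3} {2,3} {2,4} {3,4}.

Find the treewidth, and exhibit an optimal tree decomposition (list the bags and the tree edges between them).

The largest bag has 4 vertices, giving width 3; this decomposition certifies tw(G) ≤ 3. Conversely, {0, 1, 2, 3} is a clique of size 4, and the vertices of any clique must share a bag in every tree decomposition; so some bag has ≥ 4 vertices and tw(G) ≥ 3. Hence tw(G) = 3 exactly.

Treewidth 3.
One such decomposition:
Bags: B1 = {0, 1, 2, 3}  B2 = {0, 2, 3, 4}
Tree: B1–B2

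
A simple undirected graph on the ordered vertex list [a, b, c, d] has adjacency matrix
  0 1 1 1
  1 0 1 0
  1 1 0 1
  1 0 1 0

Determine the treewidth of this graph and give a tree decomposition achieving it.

Treewidth 2.
One optimal decomposition is:
Bags: B1 = {a, b, c}  B2 = {a, c, d}
Tree: B1–B2

Each bag holds 3 vertices, so the decomposition has width 2, which upper-bounds the treewidth. For the lower bound, the 3 vertices {a, c, d} are pairwise adjacent, and any tree decomposition puts a clique entirely inside one bag — forcing width ≥ 2. The upper and lower bounds meet at 2, so that is the treewidth.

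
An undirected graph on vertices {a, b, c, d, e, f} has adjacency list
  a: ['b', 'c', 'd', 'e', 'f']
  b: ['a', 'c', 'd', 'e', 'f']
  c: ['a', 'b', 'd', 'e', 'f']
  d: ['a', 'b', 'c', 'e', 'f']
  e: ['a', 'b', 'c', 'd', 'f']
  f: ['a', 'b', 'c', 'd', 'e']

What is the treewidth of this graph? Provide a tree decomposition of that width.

Treewidth 5.
One optimal decomposition is:
Bags: B1 = {a, b, c, d, e, f}
Tree: (single bag)

A single bag containing all 6 vertices is trivially a valid decomposition of width 5. On the other hand G contains the 6-clique {a, b, c, d, e, f}. A clique must lie in a single bag of any decomposition, so no decomposition can have width below 5. Combining the bounds, tw(G) = 5.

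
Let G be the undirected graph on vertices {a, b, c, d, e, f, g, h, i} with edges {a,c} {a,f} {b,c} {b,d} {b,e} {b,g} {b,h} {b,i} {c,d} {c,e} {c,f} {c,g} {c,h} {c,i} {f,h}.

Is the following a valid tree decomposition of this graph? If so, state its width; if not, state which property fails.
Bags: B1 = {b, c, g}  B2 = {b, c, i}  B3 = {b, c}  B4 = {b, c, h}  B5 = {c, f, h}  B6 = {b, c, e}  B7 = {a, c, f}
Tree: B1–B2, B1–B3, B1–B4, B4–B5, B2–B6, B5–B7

No — vertex d appears in no bag.

A tree decomposition must satisfy three properties: every vertex lies in some bag; for every edge, both endpoints lie together in some bag; and for every vertex, the bags containing it form a connected subtree. Here vertex d appears in no bag, so the decomposition is invalid.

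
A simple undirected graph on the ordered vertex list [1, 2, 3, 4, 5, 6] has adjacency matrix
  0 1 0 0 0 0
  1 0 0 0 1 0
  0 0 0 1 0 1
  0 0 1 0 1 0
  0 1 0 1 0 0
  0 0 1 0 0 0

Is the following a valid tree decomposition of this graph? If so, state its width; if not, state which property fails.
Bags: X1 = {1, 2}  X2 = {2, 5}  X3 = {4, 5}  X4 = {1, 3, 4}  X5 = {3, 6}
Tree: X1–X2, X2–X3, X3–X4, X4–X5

No — bags containing vertex 1 are not connected in the tree.

A tree decomposition must satisfy three properties: every vertex lies in some bag; for every edge, both endpoints lie together in some bag; and for every vertex, the bags containing it form a connected subtree. Here bags containing vertex 1 are not connected in the tree, so the decomposition is invalid.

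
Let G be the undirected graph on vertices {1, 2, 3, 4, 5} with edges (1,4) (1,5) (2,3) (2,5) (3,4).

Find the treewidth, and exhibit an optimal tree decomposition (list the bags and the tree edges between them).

Each bag holds 3 vertices, so the decomposition has width 2, which upper-bounds the treewidth. Since 1–5–2–3–4–1 is a cycle in G, G is not acyclic. Forests are exactly the graphs of treewidth ≤ 1, so tw(G) ≥ 2. Therefore the treewidth is 2.

Treewidth 2.
One such decomposition:
Bags: B1 = {1, 2, 5}  B2 = {1, 2, 3}  B3 = {1, 3, 4}
Tree: B1–B2, B2–B3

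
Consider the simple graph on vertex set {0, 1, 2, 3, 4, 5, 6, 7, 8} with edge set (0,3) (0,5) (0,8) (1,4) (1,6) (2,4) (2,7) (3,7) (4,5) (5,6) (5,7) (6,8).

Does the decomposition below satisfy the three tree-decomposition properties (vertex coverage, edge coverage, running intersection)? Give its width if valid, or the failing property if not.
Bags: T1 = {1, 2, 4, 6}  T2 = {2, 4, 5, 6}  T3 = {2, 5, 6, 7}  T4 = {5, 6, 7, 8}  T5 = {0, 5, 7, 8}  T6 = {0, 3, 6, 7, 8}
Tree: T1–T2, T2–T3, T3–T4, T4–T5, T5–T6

No — bags containing vertex 6 are not connected in the tree.

A tree decomposition must satisfy three properties: every vertex lies in some bag; for every edge, both endpoints lie together in some bag; and for every vertex, the bags containing it form a connected subtree. Here bags containing vertex 6 are not connected in the tree, so the decomposition is invalid.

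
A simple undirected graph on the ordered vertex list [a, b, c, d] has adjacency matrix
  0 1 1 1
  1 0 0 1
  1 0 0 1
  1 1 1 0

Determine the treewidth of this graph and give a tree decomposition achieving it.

Treewidth 2.
One such decomposition:
Bags: B1 = {a, c, d}  B2 = {a, b, d}
Tree: B1–B2

Each bag holds 3 vertices, so the decomposition has width 2, which upper-bounds the treewidth. Conversely, {a, c, d} is a clique of size 3, and the vertices of any clique must share a bag in every tree decomposition; so some bag has ≥ 3 vertices and tw(G) ≥ 2. Combining the bounds, tw(G) = 2.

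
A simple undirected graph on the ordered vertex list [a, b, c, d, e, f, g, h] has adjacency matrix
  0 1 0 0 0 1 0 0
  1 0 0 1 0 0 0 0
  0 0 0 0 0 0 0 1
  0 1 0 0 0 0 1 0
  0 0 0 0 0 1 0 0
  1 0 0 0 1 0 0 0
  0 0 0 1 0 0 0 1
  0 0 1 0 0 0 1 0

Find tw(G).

A width-1 tree decomposition is:
Bags: B1 = {e, f}  B2 = {a, f}  B3 = {a, b}  B4 = {b, d}  B5 = {d, g}  B6 = {g, h}  B7 = {c, h}
Tree: B1–B2, B2–B3, B3–B4, B4–B5, B5–B6, B6–B7
The largest bag has 2 vertices, giving width 1; this decomposition certifies tw(G) ≤ 1. Any graph with an edge has treewidth ≥ 1, and G has the edge e–f. Combining the bounds, tw(G) = 1.

1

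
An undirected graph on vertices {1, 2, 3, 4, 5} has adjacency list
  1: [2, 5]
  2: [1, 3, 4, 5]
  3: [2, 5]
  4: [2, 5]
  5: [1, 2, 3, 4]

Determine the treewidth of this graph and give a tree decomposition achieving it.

Treewidth 2.
One optimal decomposition is:
Bags: B1 = {2, 3, 5}  B2 = {2, 4, 5}  B3 = {1, 2, 5}
Tree: B1–B2, B2–B3

Every bag has size at most 3, so the width is 3 − 1 = 2 and tw(G) ≤ 2. For the lower bound, the 3 vertices {1, 2, 5} are pairwise adjacent, and any tree decomposition puts a clique entirely inside one bag — forcing width ≥ 2. Combining the bounds, tw(G) = 2.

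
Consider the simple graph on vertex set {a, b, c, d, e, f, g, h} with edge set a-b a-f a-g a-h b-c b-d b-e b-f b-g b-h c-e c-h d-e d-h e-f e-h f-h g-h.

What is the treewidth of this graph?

3

A width-3 tree decomposition is:
Bags: B1 = {b, e, f, h}  B2 = {b, d, e, h}  B3 = {b, c, e, h}  B4 = {a, b, f, h}  B5 = {a, b, g, h}
Tree: B1–B2, B2–B3, B1–B4, B4–B5
Each bag holds 4 vertices, so the decomposition has width 3, which upper-bounds the treewidth. For the lower bound, the 4 vertices {a, b, g, h} are pairwise adjacent, and any tree decomposition puts a clique entirely inside one bag — forcing width ≥ 3. Therefore the treewidth is 3.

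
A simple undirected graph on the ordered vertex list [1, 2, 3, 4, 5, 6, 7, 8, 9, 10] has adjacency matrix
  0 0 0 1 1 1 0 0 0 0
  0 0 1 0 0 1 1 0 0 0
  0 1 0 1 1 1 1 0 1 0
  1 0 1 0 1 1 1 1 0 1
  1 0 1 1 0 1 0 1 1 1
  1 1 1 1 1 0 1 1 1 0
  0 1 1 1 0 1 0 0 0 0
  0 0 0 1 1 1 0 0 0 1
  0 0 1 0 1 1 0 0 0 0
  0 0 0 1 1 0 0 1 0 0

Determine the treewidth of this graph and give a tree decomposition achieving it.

Treewidth 3.
One such decomposition:
Bags: B1 = {4, 5, 8, 10}  B2 = {4, 5, 6, 8}  B3 = {1, 4, 5, 6}  B4 = {3, 4, 5, 6}  B5 = {3, 4, 6, 7}  B6 = {3, 5, 6, 9}  B7 = {2, 3, 6, 7}
Tree: B1–B2, B2–B3, B2–B4, B4–B5, B4–B6, B5–B7

Every bag has size at most 4, so the width is 4 − 1 = 3 and tw(G) ≤ 3. On the other hand G contains the 4-clique {4, 5, 8, 10}. A clique must lie in a single bag of any decomposition, so no decomposition can have width below 3. The upper and lower bounds meet at 3, so that is the treewidth.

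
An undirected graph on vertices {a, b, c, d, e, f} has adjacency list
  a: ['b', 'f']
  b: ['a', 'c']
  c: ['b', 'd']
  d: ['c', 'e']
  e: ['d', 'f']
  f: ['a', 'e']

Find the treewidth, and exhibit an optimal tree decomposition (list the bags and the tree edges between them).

Each bag holds 3 vertices, so the decomposition has width 2, which upper-bounds the treewidth. Since d–e–f–a–b–c–d is a cycle in G, G is not acyclic. Forests are exactly the graphs of treewidth ≤ 1, so tw(G) ≥ 2. The upper and lower bounds meet at 2, so that is the treewidth.

Treewidth 2.
Bags: B1 = {d, e, f}  B2 = {a, d, f}  B3 = {a, b, d}  B4 = {b, c, d}
Tree: B1–B2, B2–B3, B3–B4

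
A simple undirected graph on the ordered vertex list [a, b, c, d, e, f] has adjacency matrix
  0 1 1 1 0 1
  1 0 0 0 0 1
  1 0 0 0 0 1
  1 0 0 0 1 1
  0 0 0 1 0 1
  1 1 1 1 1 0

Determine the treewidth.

A width-2 tree decomposition is:
Bags: B1 = {a, c, f}  B2 = {a, b, f}  B3 = {a, d, f}  B4 = {d, e, f}
Tree: B1–B2, B1–B3, B3–B4
The largest bag has 3 vertices, giving width 2; this decomposition certifies tw(G) ≤ 2. Conversely, {d, e, f} is a clique of size 3, and the vertices of any clique must share a bag in every tree decomposition; so some bag has ≥ 3 vertices and tw(G) ≥ 2. Therefore the treewidth is 2.

2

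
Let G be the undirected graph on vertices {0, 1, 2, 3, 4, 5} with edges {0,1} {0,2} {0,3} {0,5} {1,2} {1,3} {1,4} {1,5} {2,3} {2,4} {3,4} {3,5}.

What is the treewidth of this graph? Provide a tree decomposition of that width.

Treewidth 3.
One optimal decomposition is:
Bags: B1 = {1, 2, 3, 4}  B2 = {0, 1, 2, 3}  B3 = {0, 1, 3, 5}
Tree: B1–B2, B2–B3

The largest bag has 4 vertices, giving width 3; this decomposition certifies tw(G) ≤ 3. Conversely, {0, 1, 2, 3} is a clique of size 4, and the vertices of any clique must share a bag in every tree decomposition; so some bag has ≥ 4 vertices and tw(G) ≥ 3. The upper and lower bounds meet at 3, so that is the treewidth.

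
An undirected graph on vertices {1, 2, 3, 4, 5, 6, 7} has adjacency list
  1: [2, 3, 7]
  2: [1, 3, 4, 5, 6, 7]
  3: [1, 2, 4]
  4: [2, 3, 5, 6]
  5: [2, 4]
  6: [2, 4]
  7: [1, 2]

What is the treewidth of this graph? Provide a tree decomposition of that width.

Treewidth 2.
One optimal decomposition is:
Bags: B1 = {2, 3, 4}  B2 = {2, 4, 6}  B3 = {1, 2, 3}  B4 = {1, 2, 7}  B5 = {2, 4, 5}
Tree: B1–B2, B1–B3, B3–B4, B1–B5

The largest bag has 3 vertices, giving width 2; this decomposition certifies tw(G) ≤ 2. For the lower bound, the 3 vertices {1, 2, 3} are pairwise adjacent, and any tree decomposition puts a clique entirely inside one bag — forcing width ≥ 2. The upper and lower bounds meet at 2, so that is the treewidth.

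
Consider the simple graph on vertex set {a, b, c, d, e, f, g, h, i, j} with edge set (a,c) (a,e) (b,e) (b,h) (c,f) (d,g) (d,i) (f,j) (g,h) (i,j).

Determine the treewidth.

A width-2 tree decomposition is:
Bags: B1 = {f, i, j}  B2 = {c, f, i}  B3 = {a, c, i}  B4 = {a, e, i}  B5 = {b, e, i}  B6 = {b, h, i}  B7 = {g, h, i}  B8 = {d, g, i}
Tree: B1–B2, B2–B3, B3–B4, B4–B5, B5–B6, B6–B7, B7–B8
The largest bag has 3 vertices, giving width 2; this decomposition certifies tw(G) ≤ 2. For the lower bound, G contains the cycle i–j–f–c–a–e–b–h–g–d–i, so G is not a forest; only forests have treewidth ≤ 1, hence tw(G) ≥ 2. Hence tw(G) = 2 exactly.

2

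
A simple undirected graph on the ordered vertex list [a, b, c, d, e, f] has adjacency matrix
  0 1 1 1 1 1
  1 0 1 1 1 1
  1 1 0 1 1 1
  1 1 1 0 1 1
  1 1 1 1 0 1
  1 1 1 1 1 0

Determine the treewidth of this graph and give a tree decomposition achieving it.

Treewidth 5.
Bags: B1 = {a, b, c, d, e, f}
Tree: (single bag)

A single bag containing all 6 vertices is trivially a valid decomposition of width 5. Conversely, {a, b, c, d, e, f} is a clique of size 6, and the vertices of any clique must share a bag in every tree decomposition; so some bag has ≥ 6 vertices and tw(G) ≥ 5. Therefore the treewidth is 5.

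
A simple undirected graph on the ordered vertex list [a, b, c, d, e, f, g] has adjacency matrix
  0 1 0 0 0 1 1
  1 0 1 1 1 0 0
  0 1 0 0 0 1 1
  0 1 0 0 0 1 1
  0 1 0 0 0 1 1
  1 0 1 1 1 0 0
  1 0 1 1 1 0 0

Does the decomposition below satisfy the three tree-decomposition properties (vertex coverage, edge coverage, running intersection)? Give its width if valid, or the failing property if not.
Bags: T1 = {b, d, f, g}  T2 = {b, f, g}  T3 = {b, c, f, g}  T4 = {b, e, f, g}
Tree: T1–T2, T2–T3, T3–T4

No — vertex a appears in no bag.

A tree decomposition must satisfy three properties: every vertex lies in some bag; for every edge, both endpoints lie together in some bag; and for every vertex, the bags containing it form a connected subtree. Here vertex a appears in no bag, so the decomposition is invalid.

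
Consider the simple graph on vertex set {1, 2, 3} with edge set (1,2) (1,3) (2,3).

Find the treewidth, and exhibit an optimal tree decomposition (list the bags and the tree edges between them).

A single bag containing all 3 vertices is trivially a valid decomposition of width 2. For the lower bound, the 3 vertices {1, 2, 3} are pairwise adjacent, and any tree decomposition puts a clique entirely inside one bag — forcing width ≥ 2. The upper and lower bounds meet at 2, so that is the treewidth.

Treewidth 2.
One such decomposition:
Bags: B1 = {1, 2, 3}
Tree: (single bag)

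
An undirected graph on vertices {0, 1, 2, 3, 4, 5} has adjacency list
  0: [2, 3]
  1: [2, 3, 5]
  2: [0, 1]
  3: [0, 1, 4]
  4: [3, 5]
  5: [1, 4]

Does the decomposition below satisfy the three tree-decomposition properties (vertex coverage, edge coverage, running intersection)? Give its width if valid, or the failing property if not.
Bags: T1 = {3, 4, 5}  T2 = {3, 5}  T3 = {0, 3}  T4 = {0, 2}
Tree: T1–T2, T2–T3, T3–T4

A tree decomposition must satisfy three properties: every vertex lies in some bag; for every edge, both endpoints lie together in some bag; and for every vertex, the bags containing it form a connected subtree. Here vertex 1 appears in no bag, so the decomposition is invalid.

No — vertex 1 appears in no bag.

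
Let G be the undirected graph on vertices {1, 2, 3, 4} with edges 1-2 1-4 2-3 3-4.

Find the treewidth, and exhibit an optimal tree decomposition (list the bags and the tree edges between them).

Every bag has size at most 3, so the width is 3 − 1 = 2 and tw(G) ≤ 2. The edges 1–4–3–2–1 form a cycle, so G is not a tree and its treewidth is at least 2. Therefore the treewidth is 2.

Treewidth 2.
Bags: B1 = {1, 3, 4}  B2 = {1, 2, 3}
Tree: B1–B2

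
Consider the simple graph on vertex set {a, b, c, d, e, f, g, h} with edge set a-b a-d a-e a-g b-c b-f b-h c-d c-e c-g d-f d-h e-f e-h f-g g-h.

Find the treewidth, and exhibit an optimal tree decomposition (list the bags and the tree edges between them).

Treewidth 4.
One such decomposition:
Bags: B1 = {b, d, e, g, h}  B2 = {b, c, d, e, g}  B3 = {b, d, e, f, g}  B4 = {a, b, d, e, g}
Tree: B1–B2, B2–B3, B3–B4

Every bag has size at most 5, so the width is 5 − 1 = 4 and tw(G) ≤ 4. For the lower bound: the 5 vertex sets {g,h}, {b,c}, {d,f}, {e}, {a} are disjoint, each induces a connected subgraph, and every pair is joined by at least one edge of G. Contracting each set to a single vertex therefore yields K_{5} as a minor, and since treewidth is minor-monotone, tw(G) ≥ tw(K_{5}) = 4. Hence tw(G) = 4 exactly.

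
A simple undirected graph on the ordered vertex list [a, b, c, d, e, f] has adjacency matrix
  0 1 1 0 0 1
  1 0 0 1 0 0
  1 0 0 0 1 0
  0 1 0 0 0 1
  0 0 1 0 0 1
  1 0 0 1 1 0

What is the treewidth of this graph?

A width-2 tree decomposition is:
Bags: B1 = {c, e, f}  B2 = {a, c, f}  B3 = {a, d, f}  B4 = {a, b, d}
Tree: B1–B2, B2–B3, B3–B4
Every bag has size at most 3, so the width is 3 − 1 = 2 and tw(G) ≤ 2. Since e–c–a–f–e is a cycle in G, G is not acyclic. Forests are exactly the graphs of treewidth ≤ 1, so tw(G) ≥ 2. Therefore the treewidth is 2.

2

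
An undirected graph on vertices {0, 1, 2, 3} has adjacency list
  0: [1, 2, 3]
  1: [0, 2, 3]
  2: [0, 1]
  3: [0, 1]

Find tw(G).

2

A width-2 tree decomposition is:
Bags: B1 = {0, 1, 2}  B2 = {0, 1, 3}
Tree: B1–B2
The largest bag has 3 vertices, giving width 2; this decomposition certifies tw(G) ≤ 2. On the other hand G contains the 3-clique {0, 1, 2}. A clique must lie in a single bag of any decomposition, so no decomposition can have width below 2. Hence tw(G) = 2 exactly.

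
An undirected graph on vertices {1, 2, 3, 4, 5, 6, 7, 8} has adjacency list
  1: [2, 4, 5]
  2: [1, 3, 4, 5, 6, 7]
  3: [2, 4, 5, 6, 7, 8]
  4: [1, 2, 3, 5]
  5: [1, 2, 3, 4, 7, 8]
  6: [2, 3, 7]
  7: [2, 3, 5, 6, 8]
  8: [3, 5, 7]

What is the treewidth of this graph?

3

A width-3 tree decomposition is:
Bags: B1 = {2, 3, 5, 7}  B2 = {3, 5, 7, 8}  B3 = {2, 3, 4, 5}  B4 = {2, 3, 6, 7}  B5 = {1, 2, 4, 5}
Tree: B1–B2, B1–B3, B1–B4, B3–B5
Each bag holds 4 vertices, so the decomposition has width 3, which upper-bounds the treewidth. On the other hand G contains the 4-clique {3, 5, 7, 8}. A clique must lie in a single bag of any decomposition, so no decomposition can have width below 3. Combining the bounds, tw(G) = 3.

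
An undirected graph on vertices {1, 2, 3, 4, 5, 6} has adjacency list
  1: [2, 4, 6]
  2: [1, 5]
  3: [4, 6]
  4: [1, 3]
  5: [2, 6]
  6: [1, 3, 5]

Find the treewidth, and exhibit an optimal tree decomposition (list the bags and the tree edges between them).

Treewidth 2.
One such decomposition:
Bags: B1 = {3, 4, 6}  B2 = {1, 4, 6}  B3 = {1, 5, 6}  B4 = {1, 2, 5}
Tree: B1–B2, B2–B3, B3–B4

The largest bag has 3 vertices, giving width 2; this decomposition certifies tw(G) ≤ 2. For the lower bound, G contains the cycle 3–4–1–6–3, so G is not a forest; only forests have treewidth ≤ 1, hence tw(G) ≥ 2. Therefore the treewidth is 2.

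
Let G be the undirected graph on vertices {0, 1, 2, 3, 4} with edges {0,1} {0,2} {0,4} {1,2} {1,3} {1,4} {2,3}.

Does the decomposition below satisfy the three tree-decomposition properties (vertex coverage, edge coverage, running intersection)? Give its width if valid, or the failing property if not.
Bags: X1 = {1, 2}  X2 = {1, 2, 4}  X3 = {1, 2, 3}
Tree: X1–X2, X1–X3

A tree decomposition must satisfy three properties: every vertex lies in some bag; for every edge, both endpoints lie together in some bag; and for every vertex, the bags containing it form a connected subtree. Here vertex 0 appears in no bag, so the decomposition is invalid.

No — vertex 0 appears in no bag.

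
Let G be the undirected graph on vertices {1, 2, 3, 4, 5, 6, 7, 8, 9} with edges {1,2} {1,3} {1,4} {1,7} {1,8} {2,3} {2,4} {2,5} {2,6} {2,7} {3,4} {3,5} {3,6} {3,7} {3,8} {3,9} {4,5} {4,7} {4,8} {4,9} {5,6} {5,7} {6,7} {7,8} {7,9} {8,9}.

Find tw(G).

4

A width-4 tree decomposition is:
Bags: B1 = {1, 2, 3, 4, 7}  B2 = {2, 3, 4, 5, 7}  B3 = {1, 3, 4, 7, 8}  B4 = {2, 3, 5, 6, 7}  B5 = {3, 4, 7, 8, 9}
Tree: B1–B2, B1–B3, B2–B4, B3–B5
Each bag holds 5 vertices, so the decomposition has width 4, which upper-bounds the treewidth. On the other hand G contains the 5-clique {1, 3, 4, 7, 8}. A clique must lie in a single bag of any decomposition, so no decomposition can have width below 4. The upper and lower bounds meet at 4, so that is the treewidth.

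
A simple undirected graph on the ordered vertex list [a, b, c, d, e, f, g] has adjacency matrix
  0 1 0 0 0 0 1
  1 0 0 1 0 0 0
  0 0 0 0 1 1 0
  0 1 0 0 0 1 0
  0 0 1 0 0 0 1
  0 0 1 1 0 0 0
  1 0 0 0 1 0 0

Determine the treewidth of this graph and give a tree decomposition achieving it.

Every bag has size at most 3, so the width is 3 − 1 = 2 and tw(G) ≤ 2. Since b–d–f–c–e–g–a–b is a cycle in G, G is not acyclic. Forests are exactly the graphs of treewidth ≤ 1, so tw(G) ≥ 2. Combining the bounds, tw(G) = 2.

Treewidth 2.
One optimal decomposition is:
Bags: B1 = {b, d, f}  B2 = {b, c, f}  B3 = {b, c, e}  B4 = {b, e, g}  B5 = {a, b, g}
Tree: B1–B2, B2–B3, B3–B4, B4–B5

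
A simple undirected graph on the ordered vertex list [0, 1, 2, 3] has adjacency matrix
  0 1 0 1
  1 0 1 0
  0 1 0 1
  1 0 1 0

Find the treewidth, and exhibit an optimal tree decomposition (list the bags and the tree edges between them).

Each bag holds 3 vertices, so the decomposition has width 2, which upper-bounds the treewidth. Since 0–3–2–1–0 is a cycle in G, G is not acyclic. Forests are exactly the graphs of treewidth ≤ 1, so tw(G) ≥ 2. The upper and lower bounds meet at 2, so that is the treewidth.

Treewidth 2.
One such decomposition:
Bags: B1 = {0, 2, 3}  B2 = {0, 1, 2}
Tree: B1–B2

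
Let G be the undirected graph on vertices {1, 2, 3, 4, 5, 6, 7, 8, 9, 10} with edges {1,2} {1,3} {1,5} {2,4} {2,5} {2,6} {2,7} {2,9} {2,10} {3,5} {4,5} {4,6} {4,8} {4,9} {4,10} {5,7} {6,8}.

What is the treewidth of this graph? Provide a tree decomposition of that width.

Treewidth 2.
Bags: B1 = {2, 4, 5}  B2 = {2, 4, 6}  B3 = {2, 4, 10}  B4 = {1, 2, 5}  B5 = {2, 5, 7}  B6 = {1, 3, 5}  B7 = {4, 6, 8}  B8 = {2, 4, 9}
Tree: B1–B2, B2–B3, B1–B4, B1–B5, B4–B6, B2–B7, B3–B8

Every bag has size at most 3, so the width is 3 − 1 = 2 and tw(G) ≤ 2. On the other hand G contains the 3-clique {4, 6, 8}. A clique must lie in a single bag of any decomposition, so no decomposition can have width below 2. Hence tw(G) = 2 exactly.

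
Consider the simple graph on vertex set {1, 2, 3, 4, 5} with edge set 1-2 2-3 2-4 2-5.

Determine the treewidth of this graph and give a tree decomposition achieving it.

Each bag holds 2 vertices, so the decomposition has width 1, which upper-bounds the treewidth. Any graph with an edge has treewidth ≥ 1, and G has the edge 4–2. The upper and lower bounds meet at 1, so that is the treewidth.

Treewidth 1.
One optimal decomposition is:
Bags: B1 = {2, 4}  B2 = {1, 2}  B3 = {2, 3}  B4 = {2, 5}
Tree: B1–B2, B2–B3, B1–B4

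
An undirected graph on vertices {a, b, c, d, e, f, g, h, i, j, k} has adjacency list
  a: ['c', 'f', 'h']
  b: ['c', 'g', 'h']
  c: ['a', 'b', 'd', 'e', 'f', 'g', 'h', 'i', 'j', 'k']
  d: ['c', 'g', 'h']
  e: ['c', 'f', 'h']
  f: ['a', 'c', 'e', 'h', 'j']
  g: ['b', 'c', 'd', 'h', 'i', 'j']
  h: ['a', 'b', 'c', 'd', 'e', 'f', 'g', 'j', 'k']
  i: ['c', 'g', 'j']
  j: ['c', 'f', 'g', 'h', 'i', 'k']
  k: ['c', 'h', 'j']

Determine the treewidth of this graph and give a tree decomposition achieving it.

Treewidth 3.
One optimal decomposition is:
Bags: B1 = {c, g, h, j}  B2 = {b, c, g, h}  B3 = {c, d, g, h}  B4 = {c, h, j, k}  B5 = {c, g, i, j}  B6 = {c, f, h, j}  B7 = {a, c, f, h}  B8 = {c, e, f, h}
Tree: B1–B2, B2–B3, B1–B4, B1–B5, B1–B6, B6–B7, B7–B8

The largest bag has 4 vertices, giving width 3; this decomposition certifies tw(G) ≤ 3. Conversely, {c, d, g, h} is a clique of size 4, and the vertices of any clique must share a bag in every tree decomposition; so some bag has ≥ 4 vertices and tw(G) ≥ 3. Therefore the treewidth is 3.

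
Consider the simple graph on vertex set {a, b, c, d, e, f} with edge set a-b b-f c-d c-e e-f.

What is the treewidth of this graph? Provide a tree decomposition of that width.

Every bag has size at most 2, so the width is 2 − 1 = 1 and tw(G) ≤ 1. G has an edge, so its treewidth is at least 1. Therefore the treewidth is 1.

Treewidth 1.
One such decomposition:
Bags: B1 = {a, b}  B2 = {b, f}  B3 = {e, f}  B4 = {c, e}  B5 = {c, d}
Tree: B1–B2, B2–B3, B3–B4, B4–B5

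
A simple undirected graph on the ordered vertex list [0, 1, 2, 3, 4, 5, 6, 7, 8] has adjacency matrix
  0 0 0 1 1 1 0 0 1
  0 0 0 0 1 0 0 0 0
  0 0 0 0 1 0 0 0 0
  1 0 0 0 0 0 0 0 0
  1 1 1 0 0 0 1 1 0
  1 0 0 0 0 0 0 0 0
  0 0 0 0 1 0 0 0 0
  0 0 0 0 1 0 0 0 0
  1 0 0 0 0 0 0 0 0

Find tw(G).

A width-1 tree decomposition is:
Bags: B1 = {0, 8}  B2 = {0, 5}  B3 = {0, 4}  B4 = {2, 4}  B5 = {1, 4}  B6 = {0, 3}  B7 = {4, 6}  B8 = {4, 7}
Tree: B1–B2, B2–B3, B3–B4, B4–B5, B2–B6, B4–B7, B3–B8
Each bag holds 2 vertices, so the decomposition has width 1, which upper-bounds the treewidth. Since G has at least one edge (e.g. 0–8), it is not an edgeless graph, so tw(G) ≥ 1. Combining the bounds, tw(G) = 1.

1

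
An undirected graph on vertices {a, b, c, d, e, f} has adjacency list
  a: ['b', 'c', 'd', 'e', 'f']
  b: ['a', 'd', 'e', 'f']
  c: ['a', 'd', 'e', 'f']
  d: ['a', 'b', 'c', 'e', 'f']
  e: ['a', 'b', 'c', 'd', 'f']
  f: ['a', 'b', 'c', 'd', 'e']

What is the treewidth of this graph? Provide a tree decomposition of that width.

Each bag holds 5 vertices, so the decomposition has width 4, which upper-bounds the treewidth. For the lower bound, the 5 vertices {a, c, d, e, f} are pairwise adjacent, and any tree decomposition puts a clique entirely inside one bag — forcing width ≥ 4. Hence tw(G) = 4 exactly.

Treewidth 4.
Bags: B1 = {a, b, d, e, f}  B2 = {a, c, d, e, f}
Tree: B1–B2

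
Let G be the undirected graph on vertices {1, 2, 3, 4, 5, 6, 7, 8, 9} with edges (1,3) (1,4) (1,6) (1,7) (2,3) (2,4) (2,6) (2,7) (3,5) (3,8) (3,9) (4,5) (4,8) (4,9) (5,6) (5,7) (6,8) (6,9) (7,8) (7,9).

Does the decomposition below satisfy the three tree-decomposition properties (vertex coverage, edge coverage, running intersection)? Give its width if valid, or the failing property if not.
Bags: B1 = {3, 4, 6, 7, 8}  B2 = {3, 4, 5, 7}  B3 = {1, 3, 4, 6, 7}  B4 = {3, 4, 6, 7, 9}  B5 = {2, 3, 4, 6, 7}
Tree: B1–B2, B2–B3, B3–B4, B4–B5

A tree decomposition must satisfy three properties: every vertex lies in some bag; for every edge, both endpoints lie together in some bag; and for every vertex, the bags containing it form a connected subtree. Here edge (6,5) lies in no bag, so the decomposition is invalid.

No — edge (6,5) lies in no bag.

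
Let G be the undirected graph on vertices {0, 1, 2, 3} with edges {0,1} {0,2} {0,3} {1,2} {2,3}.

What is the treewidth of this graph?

2

A width-2 tree decomposition is:
Bags: B1 = {0, 2, 3}  B2 = {0, 1, 2}
Tree: B1–B2
The largest bag has 3 vertices, giving width 2; this decomposition certifies tw(G) ≤ 2. On the other hand G contains the 3-clique {0, 1, 2}. A clique must lie in a single bag of any decomposition, so no decomposition can have width below 2. Therefore the treewidth is 2.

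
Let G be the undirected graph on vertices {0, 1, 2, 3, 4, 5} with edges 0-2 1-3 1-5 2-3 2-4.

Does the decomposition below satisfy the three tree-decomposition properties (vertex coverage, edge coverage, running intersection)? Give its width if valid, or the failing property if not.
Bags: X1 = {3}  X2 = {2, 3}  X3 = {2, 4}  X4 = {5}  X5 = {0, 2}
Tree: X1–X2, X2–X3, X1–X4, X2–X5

No — vertex 1 appears in no bag.

A tree decomposition must satisfy three properties: every vertex lies in some bag; for every edge, both endpoints lie together in some bag; and for every vertex, the bags containing it form a connected subtree. Here vertex 1 appears in no bag, so the decomposition is invalid.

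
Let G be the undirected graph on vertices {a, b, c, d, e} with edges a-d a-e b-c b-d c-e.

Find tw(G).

2

A width-2 tree decomposition is:
Bags: B1 = {a, c, e}  B2 = {a, b, c}  B3 = {a, b, d}
Tree: B1–B2, B2–B3
The largest bag has 3 vertices, giving width 2; this decomposition certifies tw(G) ≤ 2. The edges a–e–c–b–d–a form a cycle, so G is not a tree and its treewidth is at least 2. The upper and lower bounds meet at 2, so that is the treewidth.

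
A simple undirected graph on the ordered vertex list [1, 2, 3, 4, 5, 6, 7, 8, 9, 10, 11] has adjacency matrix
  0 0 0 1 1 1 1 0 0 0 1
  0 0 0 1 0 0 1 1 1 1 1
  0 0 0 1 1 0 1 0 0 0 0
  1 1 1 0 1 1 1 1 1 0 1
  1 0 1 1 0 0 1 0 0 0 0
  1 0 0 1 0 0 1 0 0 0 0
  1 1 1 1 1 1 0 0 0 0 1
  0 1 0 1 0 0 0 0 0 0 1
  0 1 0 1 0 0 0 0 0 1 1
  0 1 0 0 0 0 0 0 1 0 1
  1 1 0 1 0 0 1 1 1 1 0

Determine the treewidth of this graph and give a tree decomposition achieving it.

The largest bag has 4 vertices, giving width 3; this decomposition certifies tw(G) ≤ 3. For the lower bound, the 4 vertices {2, 9, 10, 11} are pairwise adjacent, and any tree decomposition puts a clique entirely inside one bag — forcing width ≥ 3. Combining the bounds, tw(G) = 3.

Treewidth 3.
One such decomposition:
Bags: B1 = {2, 4, 9, 11}  B2 = {2, 4, 7, 11}  B3 = {2, 9, 10, 11}  B4 = {1, 4, 7, 11}  B5 = {1, 4, 6, 7}  B6 = {1, 4, 5, 7}  B7 = {2, 4, 8, 11}  B8 = {3, 4, 5, 7}
Tree: B1–B2, B1–B3, B2–B4, B4–B5, B5–B6, B1–B7, B6–B8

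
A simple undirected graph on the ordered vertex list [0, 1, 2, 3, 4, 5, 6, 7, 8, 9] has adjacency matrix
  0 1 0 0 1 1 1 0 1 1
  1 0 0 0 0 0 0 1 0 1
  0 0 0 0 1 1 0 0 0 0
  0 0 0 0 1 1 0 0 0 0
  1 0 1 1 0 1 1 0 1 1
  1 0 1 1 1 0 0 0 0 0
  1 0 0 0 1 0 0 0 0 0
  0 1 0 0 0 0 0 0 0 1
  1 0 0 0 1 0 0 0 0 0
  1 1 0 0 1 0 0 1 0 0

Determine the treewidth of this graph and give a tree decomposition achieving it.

Every bag has size at most 3, so the width is 3 − 1 = 2 and tw(G) ≤ 2. On the other hand G contains the 3-clique {0, 1, 9}. A clique must lie in a single bag of any decomposition, so no decomposition can have width below 2. Therefore the treewidth is 2.

Treewidth 2.
Bags: B1 = {0, 4, 5}  B2 = {0, 4, 6}  B3 = {2, 4, 5}  B4 = {0, 4, 9}  B5 = {0, 1, 9}  B6 = {1, 7, 9}  B7 = {0, 4, 8}  B8 = {3, 4, 5}
Tree: B1–B2, B1–B3, B1–B4, B4–B5, B5–B6, B4–B7, B3–B8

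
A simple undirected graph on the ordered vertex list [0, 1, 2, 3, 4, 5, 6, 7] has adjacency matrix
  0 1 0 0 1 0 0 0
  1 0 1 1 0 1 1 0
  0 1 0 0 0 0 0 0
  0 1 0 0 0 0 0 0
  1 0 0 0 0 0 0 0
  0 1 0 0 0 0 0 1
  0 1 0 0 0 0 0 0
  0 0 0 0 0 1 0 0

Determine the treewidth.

1

A width-1 tree decomposition is:
Bags: B1 = {0, 1}  B2 = {1, 2}  B3 = {1, 5}  B4 = {0, 4}  B5 = {1, 3}  B6 = {5, 7}  B7 = {1, 6}
Tree: B1–B2, B2–B3, B1–B4, B2–B5, B3–B6, B3–B7
Every bag has size at most 2, so the width is 2 − 1 = 1 and tw(G) ≤ 1. Since G has at least one edge (e.g. 1–0), it is not an edgeless graph, so tw(G) ≥ 1. Hence tw(G) = 1 exactly.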